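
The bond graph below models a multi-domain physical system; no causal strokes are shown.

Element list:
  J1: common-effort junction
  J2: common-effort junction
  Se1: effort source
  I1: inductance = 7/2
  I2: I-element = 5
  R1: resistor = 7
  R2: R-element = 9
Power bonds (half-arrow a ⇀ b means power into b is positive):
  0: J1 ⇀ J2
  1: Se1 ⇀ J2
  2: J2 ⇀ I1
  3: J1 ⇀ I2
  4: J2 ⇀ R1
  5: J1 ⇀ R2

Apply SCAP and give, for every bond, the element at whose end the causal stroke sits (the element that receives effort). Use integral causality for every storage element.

#1 |J2  (Se1: effort source, stroke at far end)
#0 |J1  (J2: bond 1 brought effort, rest push out)
#2 |I1  (common-e at J2 fixed by 1)
#4 |R1  (0-jn J2 has e-setter on 1)
#3 |I2  (J1: bond 0 brought effort, rest push out)
#5 |R2  (common-e at J1 fixed by 0)

#0 stroke at J1
#1 stroke at J2
#2 stroke at I1
#3 stroke at I2
#4 stroke at R1
#5 stroke at R2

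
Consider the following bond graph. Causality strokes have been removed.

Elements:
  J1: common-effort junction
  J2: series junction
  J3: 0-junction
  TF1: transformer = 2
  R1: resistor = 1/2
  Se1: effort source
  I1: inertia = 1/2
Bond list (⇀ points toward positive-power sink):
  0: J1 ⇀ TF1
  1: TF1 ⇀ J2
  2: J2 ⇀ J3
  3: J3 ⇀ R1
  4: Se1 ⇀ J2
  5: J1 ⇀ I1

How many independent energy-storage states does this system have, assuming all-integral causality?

1  (I1 all integral)

#4 stroke→J2  (Se1 fixes effort; stroke away)
#5 stroke→I1  (I1 outputs flow p/I1)
#0 stroke→J1  (J1 needs exactly one e-in)
#1 stroke→TF1  (through TF1, causality passes straight; one stroke at TF1)
#2 stroke→J2  (common-f at J2 fixed by 1)
#3 stroke→J3  (closing 0-jn rule on J3)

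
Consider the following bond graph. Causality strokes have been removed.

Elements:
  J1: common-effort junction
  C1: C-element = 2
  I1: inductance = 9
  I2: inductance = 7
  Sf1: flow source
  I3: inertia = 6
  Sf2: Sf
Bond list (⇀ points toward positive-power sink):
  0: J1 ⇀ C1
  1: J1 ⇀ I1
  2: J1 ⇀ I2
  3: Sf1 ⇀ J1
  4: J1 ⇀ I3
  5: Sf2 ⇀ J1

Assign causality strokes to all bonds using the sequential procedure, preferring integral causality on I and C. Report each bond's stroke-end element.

bond 3 stroke at Sf1  (Sf1 fixes flow; stroke at Sf1)
bond 5 stroke at Sf2  (Sf2 (Sf) sets flow on bond)
bond 0 stroke at J1  (C1 integral (e out))
bond 1 stroke at I1  (0-jn J1 has e-setter on 0)
bond 2 stroke at I2  (J1 effort already set via bond 0)
bond 4 stroke at I3  (J1: bond 0 brought effort, rest push out)

bond 0 |J1
bond 1 |I1
bond 2 |I2
bond 3 |Sf1
bond 4 |I3
bond 5 |Sf2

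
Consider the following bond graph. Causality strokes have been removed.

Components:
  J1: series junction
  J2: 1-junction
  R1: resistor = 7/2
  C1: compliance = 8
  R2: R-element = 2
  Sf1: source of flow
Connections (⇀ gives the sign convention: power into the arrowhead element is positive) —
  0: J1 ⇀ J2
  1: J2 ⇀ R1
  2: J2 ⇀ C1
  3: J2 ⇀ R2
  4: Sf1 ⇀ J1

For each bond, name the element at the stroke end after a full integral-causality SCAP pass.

#0 →J1
#1 →J2
#2 →J2
#3 →J2
#4 →Sf1

#4 stroke→Sf1  (source Sf1 imposes f)
#0 stroke→J1  (J1: bond 4 brought flow, rest push out)
#1 stroke→J2  (common-f at J2 fixed by 0)
#2 stroke→J2  (J2 flow already set via bond 0)
#3 stroke→J2  (1-jn J2 has f-setter on 0)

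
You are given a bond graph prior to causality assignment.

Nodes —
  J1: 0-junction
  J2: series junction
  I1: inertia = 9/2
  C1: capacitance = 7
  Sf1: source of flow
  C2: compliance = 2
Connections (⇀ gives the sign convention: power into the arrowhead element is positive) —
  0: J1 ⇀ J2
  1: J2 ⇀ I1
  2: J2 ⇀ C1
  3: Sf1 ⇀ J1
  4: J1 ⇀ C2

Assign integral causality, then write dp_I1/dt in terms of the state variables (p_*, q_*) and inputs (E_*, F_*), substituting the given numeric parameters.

b3 →Sf1  (Sf1: flow source, stroke at near end)
b1 →I1  (I1 integral (f out))
b0 →J2  (J2: bond 1 brought flow, rest push out)
b2 →J2  (J2 flow already set via bond 1)
b4 →J1  (J1 needs exactly one e-in)

dp_I1/dt = -q_C1/7 + q_C2/2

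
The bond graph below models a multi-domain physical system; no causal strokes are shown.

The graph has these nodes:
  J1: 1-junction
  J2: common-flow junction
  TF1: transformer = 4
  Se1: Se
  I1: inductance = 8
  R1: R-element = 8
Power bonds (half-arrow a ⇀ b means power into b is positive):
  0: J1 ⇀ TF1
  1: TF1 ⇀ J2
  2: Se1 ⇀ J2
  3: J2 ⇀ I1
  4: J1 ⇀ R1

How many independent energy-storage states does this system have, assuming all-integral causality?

1  (I1 all integral)

bond 2 →J2  (source Se1 imposes e)
bond 3 →I1  (I1: I, integral causality)
bond 1 →J2  (1-jn J2 has f-setter on 3)
bond 0 →TF1  (TF1: transformer flips bond 1)
bond 4 →J1  (1-jn J1 has f-setter on 0)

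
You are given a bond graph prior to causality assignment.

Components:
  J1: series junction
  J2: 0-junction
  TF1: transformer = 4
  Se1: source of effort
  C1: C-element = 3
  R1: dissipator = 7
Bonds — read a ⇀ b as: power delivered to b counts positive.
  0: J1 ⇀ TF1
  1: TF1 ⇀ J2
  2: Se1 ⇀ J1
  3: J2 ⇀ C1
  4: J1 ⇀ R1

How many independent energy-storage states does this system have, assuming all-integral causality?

1  (C1 all integral)

#2 |J1  (Se1 fixes effort; stroke away)
#3 |J2  (C1: C, integral causality)
#1 |TF1  (J2 effort already set via bond 3)
#0 |J1  (TF1: transformer flips bond 1)
#4 |R1  (closing 1-jn rule on J1)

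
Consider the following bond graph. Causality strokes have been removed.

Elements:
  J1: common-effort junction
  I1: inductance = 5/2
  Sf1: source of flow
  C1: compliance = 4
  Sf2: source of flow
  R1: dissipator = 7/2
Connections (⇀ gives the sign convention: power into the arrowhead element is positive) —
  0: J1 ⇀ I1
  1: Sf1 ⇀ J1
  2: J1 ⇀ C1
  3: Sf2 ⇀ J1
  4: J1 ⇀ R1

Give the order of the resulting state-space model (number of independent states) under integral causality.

b1 stroke→Sf1  (source Sf1 imposes f)
b3 stroke→Sf2  (Sf2 fixes flow; stroke at Sf2)
b0 stroke→I1  (I1 integral (f out))
b2 stroke→J1  (C1: C, integral causality)
b4 stroke→R1  (0-jn J1 has e-setter on 2)

2  (C1, I1 all integral)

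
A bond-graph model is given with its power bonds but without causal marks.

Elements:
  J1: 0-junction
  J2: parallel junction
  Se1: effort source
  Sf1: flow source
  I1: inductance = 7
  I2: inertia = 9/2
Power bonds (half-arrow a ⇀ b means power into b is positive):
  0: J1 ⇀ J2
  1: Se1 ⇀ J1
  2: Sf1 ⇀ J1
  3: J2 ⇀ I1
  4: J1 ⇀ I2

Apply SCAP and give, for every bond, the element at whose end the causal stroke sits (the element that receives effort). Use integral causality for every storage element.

β0 →J2
β1 →J1
β2 →Sf1
β3 →I1
β4 →I2

b1 stroke at J1  (Se1: effort source, stroke at far end)
b2 stroke at Sf1  (Sf1: flow source, stroke at near end)
b0 stroke at J2  (J1 effort already set via bond 1)
b4 stroke at I2  (0-jn J1 has e-setter on 1)
b3 stroke at I1  (0-jn J2 has e-setter on 0)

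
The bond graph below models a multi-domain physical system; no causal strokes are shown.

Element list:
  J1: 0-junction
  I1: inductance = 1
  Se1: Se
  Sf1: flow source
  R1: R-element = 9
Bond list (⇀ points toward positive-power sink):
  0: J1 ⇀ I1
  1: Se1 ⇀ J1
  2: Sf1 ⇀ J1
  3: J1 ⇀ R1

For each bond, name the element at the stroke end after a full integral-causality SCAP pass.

#0 |I1
#1 |J1
#2 |Sf1
#3 |R1

β1 |J1  (Se1: effort source, stroke at far end)
β2 |Sf1  (Sf1 fixes flow; stroke at Sf1)
β0 |I1  (common-e at J1 fixed by 1)
β3 |R1  (J1: bond 1 brought effort, rest push out)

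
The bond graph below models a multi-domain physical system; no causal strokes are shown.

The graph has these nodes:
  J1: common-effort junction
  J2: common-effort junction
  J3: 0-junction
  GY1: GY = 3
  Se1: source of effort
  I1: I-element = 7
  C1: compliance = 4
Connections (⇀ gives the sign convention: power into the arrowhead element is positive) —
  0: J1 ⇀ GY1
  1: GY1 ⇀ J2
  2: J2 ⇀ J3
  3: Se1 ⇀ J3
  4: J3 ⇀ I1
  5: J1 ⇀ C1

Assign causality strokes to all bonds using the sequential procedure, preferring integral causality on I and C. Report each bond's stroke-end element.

b3 |J3  (Se1 (Se) sets effort on bond)
b2 |J2  (0-jn J3 has e-setter on 3)
b4 |I1  (J3: bond 3 brought effort, rest push out)
b1 |GY1  (common-e at J2 fixed by 2)
b0 |GY1  (GY1 both-in/both-out from 1)
b5 |J1  (J1: last free bond brings effort in)

bond 0 stroke at GY1
bond 1 stroke at GY1
bond 2 stroke at J2
bond 3 stroke at J3
bond 4 stroke at I1
bond 5 stroke at J1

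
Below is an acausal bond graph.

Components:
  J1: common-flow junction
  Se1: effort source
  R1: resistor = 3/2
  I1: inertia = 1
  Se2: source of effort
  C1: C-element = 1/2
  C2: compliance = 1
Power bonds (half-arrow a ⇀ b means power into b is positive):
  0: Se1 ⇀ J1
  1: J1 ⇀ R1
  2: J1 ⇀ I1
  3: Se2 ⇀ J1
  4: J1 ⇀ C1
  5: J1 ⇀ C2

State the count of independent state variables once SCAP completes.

3  (C1, C2, I1 all integral)

β0 |J1  (source Se1 imposes e)
β3 |J1  (Se2: effort source, stroke at far end)
β2 |I1  (I1: I, integral causality)
β1 |J1  (J1: bond 2 brought flow, rest push out)
β4 |J1  (1-jn J1 has f-setter on 2)
β5 |J1  (common-f at J1 fixed by 2)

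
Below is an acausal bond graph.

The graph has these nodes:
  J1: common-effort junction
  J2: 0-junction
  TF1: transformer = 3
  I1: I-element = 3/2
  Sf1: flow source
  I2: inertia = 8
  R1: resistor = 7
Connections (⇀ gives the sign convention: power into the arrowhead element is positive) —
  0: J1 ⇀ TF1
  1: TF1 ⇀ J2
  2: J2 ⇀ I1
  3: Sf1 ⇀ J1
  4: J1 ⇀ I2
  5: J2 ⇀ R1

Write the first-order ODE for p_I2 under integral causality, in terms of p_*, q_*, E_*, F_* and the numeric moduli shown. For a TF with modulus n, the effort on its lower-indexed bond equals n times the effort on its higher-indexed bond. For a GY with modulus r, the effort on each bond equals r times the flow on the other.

dp_I2/dt = 63*F_Sf1 - 14*p_I1 - 63*p_I2/8

β3 |Sf1  (Sf1 fixes flow; stroke at Sf1)
β2 |I1  (I1 integral (f out))
β4 |I2  (I2 integral (f out))
β0 |J1  (only one effort-in slot at J1)
β1 |TF1  (TF TF1: opposite of bond 0)
β5 |J2  (only one effort-in slot at J2)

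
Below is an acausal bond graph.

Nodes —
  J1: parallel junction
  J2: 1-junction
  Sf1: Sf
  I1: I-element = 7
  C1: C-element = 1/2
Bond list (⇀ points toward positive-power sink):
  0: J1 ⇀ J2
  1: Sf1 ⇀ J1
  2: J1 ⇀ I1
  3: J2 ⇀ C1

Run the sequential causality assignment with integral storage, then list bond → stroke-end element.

b1 stroke at Sf1  (Sf1 fixes flow; stroke at Sf1)
b2 stroke at I1  (I1: I, integral causality)
b0 stroke at J1  (J1: last free bond brings effort in)
b3 stroke at J2  (common-f at J2 fixed by 0)

#0 →J1
#1 →Sf1
#2 →I1
#3 →J2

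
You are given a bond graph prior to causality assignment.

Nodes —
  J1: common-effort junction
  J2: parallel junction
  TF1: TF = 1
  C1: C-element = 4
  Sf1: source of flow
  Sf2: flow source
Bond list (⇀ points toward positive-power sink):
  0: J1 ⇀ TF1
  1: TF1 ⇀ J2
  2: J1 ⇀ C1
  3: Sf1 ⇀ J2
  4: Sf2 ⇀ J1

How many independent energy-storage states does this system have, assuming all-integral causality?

1  (C1 all integral)

bond 3 stroke→Sf1  (source Sf1 imposes f)
bond 4 stroke→Sf2  (Sf2: flow source, stroke at near end)
bond 1 stroke→J2  (only one effort-in slot at J2)
bond 0 stroke→TF1  (through TF1, causality passes straight; one stroke at TF1)
bond 2 stroke→J1  (J1: last free bond brings effort in)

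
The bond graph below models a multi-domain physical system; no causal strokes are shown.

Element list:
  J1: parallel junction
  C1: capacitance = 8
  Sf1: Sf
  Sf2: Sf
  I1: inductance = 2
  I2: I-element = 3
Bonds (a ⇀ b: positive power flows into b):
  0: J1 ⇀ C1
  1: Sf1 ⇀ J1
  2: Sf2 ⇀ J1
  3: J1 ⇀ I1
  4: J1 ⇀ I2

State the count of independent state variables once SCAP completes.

3  (C1, I1, I2 all integral)

β1 stroke at Sf1  (Sf1 (Sf) sets flow on bond)
β2 stroke at Sf2  (Sf2 fixes flow; stroke at Sf2)
β0 stroke at J1  (C1 integral (e out))
β3 stroke at I1  (0-jn J1 has e-setter on 0)
β4 stroke at I2  (J1: bond 0 brought effort, rest push out)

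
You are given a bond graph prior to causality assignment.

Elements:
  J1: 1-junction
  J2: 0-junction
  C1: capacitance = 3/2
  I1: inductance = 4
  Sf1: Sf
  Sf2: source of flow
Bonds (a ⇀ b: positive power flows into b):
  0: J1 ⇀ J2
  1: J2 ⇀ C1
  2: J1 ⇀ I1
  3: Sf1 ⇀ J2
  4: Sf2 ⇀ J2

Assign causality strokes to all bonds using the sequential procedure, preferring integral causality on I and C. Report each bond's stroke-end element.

bond 0 |J1
bond 1 |J2
bond 2 |I1
bond 3 |Sf1
bond 4 |Sf2

b3 |Sf1  (Sf1: flow source, stroke at near end)
b4 |Sf2  (Sf2 fixes flow; stroke at Sf2)
b1 |J2  (C1: C, integral causality)
b0 |J1  (J2: bond 1 brought effort, rest push out)
b2 |I1  (J1 needs exactly one f-in)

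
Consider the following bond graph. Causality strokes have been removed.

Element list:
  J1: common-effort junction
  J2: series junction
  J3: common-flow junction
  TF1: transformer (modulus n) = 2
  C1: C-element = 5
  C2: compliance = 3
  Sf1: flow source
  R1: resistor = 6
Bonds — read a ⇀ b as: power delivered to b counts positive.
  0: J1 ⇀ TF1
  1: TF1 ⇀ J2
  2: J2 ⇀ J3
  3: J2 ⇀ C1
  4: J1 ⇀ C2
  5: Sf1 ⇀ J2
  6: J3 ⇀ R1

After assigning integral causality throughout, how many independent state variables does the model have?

#5 |Sf1  (Sf1 (Sf) sets flow on bond)
#1 |J2  (1-jn J2 has f-setter on 5)
#2 |J2  (1-jn J2 has f-setter on 5)
#3 |J2  (1-jn J2 has f-setter on 5)
#6 |J3  (common-f at J3 fixed by 2)
#0 |TF1  (through TF1, causality passes straight; one stroke at TF1)
#4 |J1  (J1 needs exactly one e-in)

2  (C1, C2 all integral)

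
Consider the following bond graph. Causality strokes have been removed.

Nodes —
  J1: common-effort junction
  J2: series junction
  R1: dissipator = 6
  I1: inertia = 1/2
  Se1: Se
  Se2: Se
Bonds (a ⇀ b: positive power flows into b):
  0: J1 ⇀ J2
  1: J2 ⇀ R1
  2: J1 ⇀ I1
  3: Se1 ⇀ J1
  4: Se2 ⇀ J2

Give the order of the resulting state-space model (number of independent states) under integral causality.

1  (I1 all integral)

β3 stroke at J1  (source Se1 imposes e)
β4 stroke at J2  (Se2: effort source, stroke at far end)
β0 stroke at J2  (J1 effort already set via bond 3)
β2 stroke at I1  (J1: bond 3 brought effort, rest push out)
β1 stroke at R1  (J2 needs exactly one f-in)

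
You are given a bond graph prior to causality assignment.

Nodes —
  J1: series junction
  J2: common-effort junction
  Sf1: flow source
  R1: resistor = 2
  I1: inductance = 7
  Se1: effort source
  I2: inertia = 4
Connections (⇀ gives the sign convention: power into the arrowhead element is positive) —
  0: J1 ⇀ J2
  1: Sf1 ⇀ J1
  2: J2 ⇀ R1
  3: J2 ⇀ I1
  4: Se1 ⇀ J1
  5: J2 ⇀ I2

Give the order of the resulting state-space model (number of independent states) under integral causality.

2  (I1, I2 all integral)

b1 →Sf1  (Sf1: flow source, stroke at near end)
b4 →J1  (Se1 fixes effort; stroke away)
b0 →J1  (common-f at J1 fixed by 1)
b3 →I1  (I1: I, integral causality)
b5 →I2  (I2 outputs flow p/I2)
b2 →J2  (J2: last free bond brings effort in)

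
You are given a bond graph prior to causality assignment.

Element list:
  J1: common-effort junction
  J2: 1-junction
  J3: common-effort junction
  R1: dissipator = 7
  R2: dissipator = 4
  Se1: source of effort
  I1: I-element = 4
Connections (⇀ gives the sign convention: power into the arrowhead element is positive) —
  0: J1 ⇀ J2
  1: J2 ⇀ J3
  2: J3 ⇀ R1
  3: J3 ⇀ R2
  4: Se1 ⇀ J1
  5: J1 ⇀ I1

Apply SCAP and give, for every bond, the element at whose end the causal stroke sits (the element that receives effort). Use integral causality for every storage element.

bond 0 stroke at J2
bond 1 stroke at J3
bond 2 stroke at R1
bond 3 stroke at R2
bond 4 stroke at J1
bond 5 stroke at I1

#4 |J1  (Se1 (Se) sets effort on bond)
#0 |J2  (J1 effort already set via bond 4)
#5 |I1  (0-jn J1 has e-setter on 4)
#1 |J3  (J2 needs exactly one f-in)
#2 |R1  (J3: bond 1 brought effort, rest push out)
#3 |R2  (0-jn J3 has e-setter on 1)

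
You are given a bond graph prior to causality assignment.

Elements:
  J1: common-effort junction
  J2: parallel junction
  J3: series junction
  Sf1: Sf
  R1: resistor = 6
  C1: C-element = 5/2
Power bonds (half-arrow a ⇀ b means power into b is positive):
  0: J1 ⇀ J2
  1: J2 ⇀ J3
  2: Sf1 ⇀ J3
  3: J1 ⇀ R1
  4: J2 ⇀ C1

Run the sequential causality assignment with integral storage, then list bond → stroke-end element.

b2 stroke→Sf1  (Sf1 fixes flow; stroke at Sf1)
b1 stroke→J3  (1-jn J3 has f-setter on 2)
b4 stroke→J2  (prefer integral on C1)
b0 stroke→J1  (J2 effort already set via bond 4)
b3 stroke→R1  (0-jn J1 has e-setter on 0)

β0 stroke→J1
β1 stroke→J3
β2 stroke→Sf1
β3 stroke→R1
β4 stroke→J2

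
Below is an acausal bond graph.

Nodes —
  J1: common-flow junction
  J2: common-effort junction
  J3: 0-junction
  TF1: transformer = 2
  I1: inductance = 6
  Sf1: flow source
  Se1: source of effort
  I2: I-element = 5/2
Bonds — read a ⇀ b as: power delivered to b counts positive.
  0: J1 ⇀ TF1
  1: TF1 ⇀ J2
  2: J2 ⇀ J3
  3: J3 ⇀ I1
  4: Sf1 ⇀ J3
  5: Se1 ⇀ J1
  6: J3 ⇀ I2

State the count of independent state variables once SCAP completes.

2  (I1, I2 all integral)

β4 |Sf1  (source Sf1 imposes f)
β5 |J1  (Se1: effort source, stroke at far end)
β0 |TF1  (only one flow-in slot at J1)
β1 |J2  (through TF1, causality passes straight; one stroke at TF1)
β2 |J3  (0-jn J2 has e-setter on 1)
β3 |I1  (0-jn J3 has e-setter on 2)
β6 |I2  (J3: bond 2 brought effort, rest push out)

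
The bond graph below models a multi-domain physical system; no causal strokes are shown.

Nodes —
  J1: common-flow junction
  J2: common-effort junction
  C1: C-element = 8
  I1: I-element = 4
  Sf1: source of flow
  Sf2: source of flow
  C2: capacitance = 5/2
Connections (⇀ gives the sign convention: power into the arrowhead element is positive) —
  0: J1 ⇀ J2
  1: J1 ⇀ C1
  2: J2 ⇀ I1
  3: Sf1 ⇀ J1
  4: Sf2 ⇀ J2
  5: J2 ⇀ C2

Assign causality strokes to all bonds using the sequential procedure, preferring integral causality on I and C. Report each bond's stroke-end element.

b3 →Sf1  (Sf1: flow source, stroke at near end)
b4 →Sf2  (Sf2 (Sf) sets flow on bond)
b0 →J1  (J1 flow already set via bond 3)
b1 →J1  (J1: bond 3 brought flow, rest push out)
b2 →I1  (prefer integral on I1)
b5 →J2  (J2 needs exactly one e-in)

b0 →J1
b1 →J1
b2 →I1
b3 →Sf1
b4 →Sf2
b5 →J2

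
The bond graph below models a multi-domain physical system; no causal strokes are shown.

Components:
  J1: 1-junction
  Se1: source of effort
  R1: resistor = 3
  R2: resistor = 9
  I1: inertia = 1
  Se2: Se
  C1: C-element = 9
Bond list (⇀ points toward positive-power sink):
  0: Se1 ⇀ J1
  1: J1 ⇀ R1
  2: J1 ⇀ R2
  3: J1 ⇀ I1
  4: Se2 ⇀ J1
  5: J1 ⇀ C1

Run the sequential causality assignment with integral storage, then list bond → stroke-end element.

β0 |J1
β1 |J1
β2 |J1
β3 |I1
β4 |J1
β5 |J1

β0 stroke at J1  (Se1: effort source, stroke at far end)
β4 stroke at J1  (source Se2 imposes e)
β3 stroke at I1  (I1 outputs flow p/I1)
β1 stroke at J1  (J1 flow already set via bond 3)
β2 stroke at J1  (1-jn J1 has f-setter on 3)
β5 stroke at J1  (J1 flow already set via bond 3)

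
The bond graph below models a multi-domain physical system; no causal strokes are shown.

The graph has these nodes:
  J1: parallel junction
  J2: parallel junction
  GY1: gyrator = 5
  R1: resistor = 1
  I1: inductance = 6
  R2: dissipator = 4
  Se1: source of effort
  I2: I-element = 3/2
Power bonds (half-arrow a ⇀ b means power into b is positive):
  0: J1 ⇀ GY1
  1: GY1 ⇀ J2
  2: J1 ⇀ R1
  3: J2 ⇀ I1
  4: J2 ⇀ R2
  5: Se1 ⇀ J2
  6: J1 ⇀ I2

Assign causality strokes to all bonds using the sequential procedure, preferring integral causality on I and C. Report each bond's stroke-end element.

bond 0 stroke at GY1
bond 1 stroke at GY1
bond 2 stroke at J1
bond 3 stroke at I1
bond 4 stroke at R2
bond 5 stroke at J2
bond 6 stroke at I2

β5 stroke at J2  (Se1 fixes effort; stroke away)
β1 stroke at GY1  (J2: bond 5 brought effort, rest push out)
β3 stroke at I1  (J2: bond 5 brought effort, rest push out)
β4 stroke at R2  (J2: bond 5 brought effort, rest push out)
β0 stroke at GY1  (GY1: gyrator matches bond 1)
β6 stroke at I2  (I2 integral (f out))
β2 stroke at J1  (closing 0-jn rule on J1)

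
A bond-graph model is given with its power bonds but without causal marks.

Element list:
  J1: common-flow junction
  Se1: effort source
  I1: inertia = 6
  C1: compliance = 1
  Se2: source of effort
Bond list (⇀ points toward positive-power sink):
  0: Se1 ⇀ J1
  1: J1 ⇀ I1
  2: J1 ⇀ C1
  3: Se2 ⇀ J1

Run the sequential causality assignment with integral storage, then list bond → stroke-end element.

bond 0 →J1  (Se1 fixes effort; stroke away)
bond 3 →J1  (source Se2 imposes e)
bond 1 →I1  (I1: I, integral causality)
bond 2 →J1  (1-jn J1 has f-setter on 1)

bond 0 stroke→J1
bond 1 stroke→I1
bond 2 stroke→J1
bond 3 stroke→J1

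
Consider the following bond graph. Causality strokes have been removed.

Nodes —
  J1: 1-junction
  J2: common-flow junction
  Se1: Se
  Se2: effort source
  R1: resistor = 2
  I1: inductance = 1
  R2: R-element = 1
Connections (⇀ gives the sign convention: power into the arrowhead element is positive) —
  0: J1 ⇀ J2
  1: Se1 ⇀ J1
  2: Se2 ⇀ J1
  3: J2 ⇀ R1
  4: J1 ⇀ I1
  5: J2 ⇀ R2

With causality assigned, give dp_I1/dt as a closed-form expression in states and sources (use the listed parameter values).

b1 |J1  (source Se1 imposes e)
b2 |J1  (Se2 (Se) sets effort on bond)
b4 |I1  (prefer integral on I1)
b0 |J1  (J1 flow already set via bond 4)
b3 |J2  (1-jn J2 has f-setter on 0)
b5 |J2  (J2: bond 0 brought flow, rest push out)

dp_I1/dt = E_Se1 + E_Se2 - 3*p_I1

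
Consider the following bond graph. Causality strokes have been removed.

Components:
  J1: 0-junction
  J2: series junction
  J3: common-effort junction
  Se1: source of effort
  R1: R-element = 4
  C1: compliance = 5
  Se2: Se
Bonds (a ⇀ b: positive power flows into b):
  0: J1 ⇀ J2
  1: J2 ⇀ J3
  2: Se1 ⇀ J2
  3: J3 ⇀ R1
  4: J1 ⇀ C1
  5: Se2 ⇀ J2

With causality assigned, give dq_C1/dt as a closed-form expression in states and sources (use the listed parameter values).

bond 2 stroke→J2  (Se1 (Se) sets effort on bond)
bond 5 stroke→J2  (Se2: effort source, stroke at far end)
bond 4 stroke→J1  (C1: C, integral causality)
bond 0 stroke→J2  (J1 effort already set via bond 4)
bond 1 stroke→J3  (closing 1-jn rule on J2)
bond 3 stroke→R1  (0-jn J3 has e-setter on 1)

dq_C1/dt = -E_Se1/4 - E_Se2/4 - q_C1/20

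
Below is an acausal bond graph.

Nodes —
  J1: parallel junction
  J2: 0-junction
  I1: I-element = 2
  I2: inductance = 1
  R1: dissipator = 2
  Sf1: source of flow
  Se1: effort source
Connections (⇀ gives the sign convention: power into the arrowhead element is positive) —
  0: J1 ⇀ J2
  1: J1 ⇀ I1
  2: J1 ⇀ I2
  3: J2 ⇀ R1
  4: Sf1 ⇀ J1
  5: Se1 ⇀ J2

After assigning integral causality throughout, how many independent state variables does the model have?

2  (I1, I2 all integral)

b4 stroke→Sf1  (source Sf1 imposes f)
b5 stroke→J2  (Se1 fixes effort; stroke away)
b0 stroke→J1  (common-e at J2 fixed by 5)
b3 stroke→R1  (0-jn J2 has e-setter on 5)
b1 stroke→I1  (J1: bond 0 brought effort, rest push out)
b2 stroke→I2  (common-e at J1 fixed by 0)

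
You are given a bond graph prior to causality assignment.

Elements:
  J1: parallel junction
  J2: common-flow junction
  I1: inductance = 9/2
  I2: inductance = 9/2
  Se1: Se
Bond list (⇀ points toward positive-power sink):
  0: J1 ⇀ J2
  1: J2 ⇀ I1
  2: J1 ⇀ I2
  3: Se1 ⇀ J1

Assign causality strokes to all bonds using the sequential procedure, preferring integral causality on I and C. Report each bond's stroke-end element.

bond 3 stroke→J1  (Se1: effort source, stroke at far end)
bond 0 stroke→J2  (J1: bond 3 brought effort, rest push out)
bond 2 stroke→I2  (0-jn J1 has e-setter on 3)
bond 1 stroke→I1  (only one flow-in slot at J2)

b0 →J2
b1 →I1
b2 →I2
b3 →J1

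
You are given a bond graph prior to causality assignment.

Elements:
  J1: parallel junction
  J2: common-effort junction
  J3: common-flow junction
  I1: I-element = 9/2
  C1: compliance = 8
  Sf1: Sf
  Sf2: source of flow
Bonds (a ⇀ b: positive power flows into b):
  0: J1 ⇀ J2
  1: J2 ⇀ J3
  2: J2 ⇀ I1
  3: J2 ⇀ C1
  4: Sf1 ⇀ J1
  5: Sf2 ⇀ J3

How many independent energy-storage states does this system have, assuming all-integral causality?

2  (C1, I1 all integral)

b4 stroke→Sf1  (Sf1 fixes flow; stroke at Sf1)
b5 stroke→Sf2  (Sf2 fixes flow; stroke at Sf2)
b0 stroke→J1  (only one effort-in slot at J1)
b1 stroke→J3  (J3: bond 5 brought flow, rest push out)
b2 stroke→I1  (I1: I, integral causality)
b3 stroke→J2  (J2: last free bond brings effort in)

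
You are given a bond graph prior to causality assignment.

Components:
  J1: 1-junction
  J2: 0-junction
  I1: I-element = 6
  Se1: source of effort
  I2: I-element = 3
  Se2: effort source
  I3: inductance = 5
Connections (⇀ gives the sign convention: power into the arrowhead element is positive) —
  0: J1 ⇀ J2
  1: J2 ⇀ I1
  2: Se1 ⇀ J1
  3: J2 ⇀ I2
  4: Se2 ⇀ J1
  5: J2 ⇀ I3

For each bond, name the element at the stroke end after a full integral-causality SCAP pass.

bond 2 stroke at J1  (Se1 fixes effort; stroke away)
bond 4 stroke at J1  (Se2 (Se) sets effort on bond)
bond 0 stroke at J2  (closing 1-jn rule on J1)
bond 1 stroke at I1  (J2 effort already set via bond 0)
bond 3 stroke at I2  (J2 effort already set via bond 0)
bond 5 stroke at I3  (J2: bond 0 brought effort, rest push out)

bond 0 →J2
bond 1 →I1
bond 2 →J1
bond 3 →I2
bond 4 →J1
bond 5 →I3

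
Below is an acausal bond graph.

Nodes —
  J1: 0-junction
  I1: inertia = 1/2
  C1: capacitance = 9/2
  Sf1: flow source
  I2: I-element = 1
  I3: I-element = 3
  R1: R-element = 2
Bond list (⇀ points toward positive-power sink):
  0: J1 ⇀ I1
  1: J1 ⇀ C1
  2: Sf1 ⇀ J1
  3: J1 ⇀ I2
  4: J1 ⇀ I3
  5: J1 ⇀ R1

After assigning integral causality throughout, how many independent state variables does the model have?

β2 →Sf1  (source Sf1 imposes f)
β0 →I1  (I1 outputs flow p/I1)
β1 →J1  (prefer integral on C1)
β3 →I2  (J1: bond 1 brought effort, rest push out)
β4 →I3  (0-jn J1 has e-setter on 1)
β5 →R1  (J1 effort already set via bond 1)

4  (C1, I1, I2, I3 all integral)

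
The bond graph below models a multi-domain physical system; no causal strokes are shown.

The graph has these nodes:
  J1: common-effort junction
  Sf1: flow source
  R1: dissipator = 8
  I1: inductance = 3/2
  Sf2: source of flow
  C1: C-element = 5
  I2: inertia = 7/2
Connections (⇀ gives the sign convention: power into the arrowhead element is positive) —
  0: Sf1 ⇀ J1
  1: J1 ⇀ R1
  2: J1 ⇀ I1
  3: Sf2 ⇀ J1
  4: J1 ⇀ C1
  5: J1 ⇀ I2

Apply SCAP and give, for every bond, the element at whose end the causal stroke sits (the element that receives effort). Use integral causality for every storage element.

#0 stroke at Sf1
#1 stroke at R1
#2 stroke at I1
#3 stroke at Sf2
#4 stroke at J1
#5 stroke at I2

bond 0 |Sf1  (Sf1: flow source, stroke at near end)
bond 3 |Sf2  (Sf2 (Sf) sets flow on bond)
bond 2 |I1  (I1: I, integral causality)
bond 4 |J1  (prefer integral on C1)
bond 1 |R1  (J1: bond 4 brought effort, rest push out)
bond 5 |I2  (J1 effort already set via bond 4)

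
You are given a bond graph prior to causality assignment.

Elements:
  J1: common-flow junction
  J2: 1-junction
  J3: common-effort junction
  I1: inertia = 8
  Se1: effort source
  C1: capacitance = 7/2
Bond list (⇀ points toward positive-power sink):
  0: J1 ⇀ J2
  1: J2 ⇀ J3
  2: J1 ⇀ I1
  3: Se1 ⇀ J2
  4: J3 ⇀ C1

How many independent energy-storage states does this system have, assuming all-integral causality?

2  (C1, I1 all integral)

b3 stroke at J2  (Se1: effort source, stroke at far end)
b2 stroke at I1  (I1 integral (f out))
b0 stroke at J1  (J1 flow already set via bond 2)
b1 stroke at J2  (common-f at J2 fixed by 0)
b4 stroke at J3  (J3: last free bond brings effort in)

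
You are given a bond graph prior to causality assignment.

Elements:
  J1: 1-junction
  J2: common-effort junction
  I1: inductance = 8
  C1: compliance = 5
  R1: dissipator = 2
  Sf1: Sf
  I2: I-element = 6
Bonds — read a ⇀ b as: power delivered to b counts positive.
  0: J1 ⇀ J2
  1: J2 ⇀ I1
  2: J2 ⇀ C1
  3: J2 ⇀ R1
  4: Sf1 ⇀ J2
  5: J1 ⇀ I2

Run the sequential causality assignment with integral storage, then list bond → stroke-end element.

#0 |J1
#1 |I1
#2 |J2
#3 |R1
#4 |Sf1
#5 |I2

#4 stroke at Sf1  (Sf1 (Sf) sets flow on bond)
#1 stroke at I1  (I1: I, integral causality)
#2 stroke at J2  (prefer integral on C1)
#0 stroke at J1  (0-jn J2 has e-setter on 2)
#3 stroke at R1  (common-e at J2 fixed by 2)
#5 stroke at I2  (J1 needs exactly one f-in)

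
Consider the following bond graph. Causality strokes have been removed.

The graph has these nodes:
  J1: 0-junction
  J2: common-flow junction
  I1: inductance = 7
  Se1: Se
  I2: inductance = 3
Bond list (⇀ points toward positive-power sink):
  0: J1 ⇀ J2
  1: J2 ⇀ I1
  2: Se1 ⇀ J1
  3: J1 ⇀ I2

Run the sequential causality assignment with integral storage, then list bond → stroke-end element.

#0 |J2
#1 |I1
#2 |J1
#3 |I2

#2 →J1  (Se1: effort source, stroke at far end)
#0 →J2  (J1 effort already set via bond 2)
#3 →I2  (J1: bond 2 brought effort, rest push out)
#1 →I1  (only one flow-in slot at J2)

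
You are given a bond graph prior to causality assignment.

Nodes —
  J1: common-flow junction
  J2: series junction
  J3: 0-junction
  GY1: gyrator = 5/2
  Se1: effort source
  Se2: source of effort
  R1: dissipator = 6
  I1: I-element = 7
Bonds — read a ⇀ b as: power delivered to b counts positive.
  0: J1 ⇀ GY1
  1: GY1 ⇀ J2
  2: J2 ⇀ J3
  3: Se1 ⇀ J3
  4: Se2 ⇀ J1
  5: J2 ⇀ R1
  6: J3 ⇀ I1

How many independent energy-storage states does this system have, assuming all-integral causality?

1  (I1 all integral)

#3 stroke at J3  (Se1: effort source, stroke at far end)
#4 stroke at J1  (Se2 (Se) sets effort on bond)
#0 stroke at GY1  (only one flow-in slot at J1)
#2 stroke at J2  (J3 effort already set via bond 3)
#6 stroke at I1  (0-jn J3 has e-setter on 3)
#1 stroke at GY1  (GY1 both-in/both-out from 0)
#5 stroke at J2  (1-jn J2 has f-setter on 1)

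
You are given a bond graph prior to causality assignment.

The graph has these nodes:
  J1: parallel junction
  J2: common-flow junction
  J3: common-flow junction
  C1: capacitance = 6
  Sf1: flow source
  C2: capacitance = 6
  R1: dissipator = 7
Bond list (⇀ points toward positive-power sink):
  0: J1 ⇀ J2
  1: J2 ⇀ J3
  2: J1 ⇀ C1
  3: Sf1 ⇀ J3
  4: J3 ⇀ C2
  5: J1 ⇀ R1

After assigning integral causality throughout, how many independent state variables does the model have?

bond 3 |Sf1  (Sf1 (Sf) sets flow on bond)
bond 1 |J3  (J3 flow already set via bond 3)
bond 4 |J3  (J3 flow already set via bond 3)
bond 0 |J2  (1-jn J2 has f-setter on 1)
bond 2 |J1  (prefer integral on C1)
bond 5 |R1  (0-jn J1 has e-setter on 2)

2  (C1, C2 all integral)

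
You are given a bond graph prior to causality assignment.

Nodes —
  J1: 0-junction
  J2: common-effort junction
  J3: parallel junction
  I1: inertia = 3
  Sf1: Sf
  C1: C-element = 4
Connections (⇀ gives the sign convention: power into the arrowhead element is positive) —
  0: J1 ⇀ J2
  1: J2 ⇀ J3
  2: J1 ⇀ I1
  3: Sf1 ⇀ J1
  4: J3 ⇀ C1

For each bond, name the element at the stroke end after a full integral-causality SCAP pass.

bond 3 stroke at Sf1  (source Sf1 imposes f)
bond 2 stroke at I1  (I1: I, integral causality)
bond 0 stroke at J1  (closing 0-jn rule on J1)
bond 1 stroke at J2  (J2 needs exactly one e-in)
bond 4 stroke at J3  (closing 0-jn rule on J3)

b0 |J1
b1 |J2
b2 |I1
b3 |Sf1
b4 |J3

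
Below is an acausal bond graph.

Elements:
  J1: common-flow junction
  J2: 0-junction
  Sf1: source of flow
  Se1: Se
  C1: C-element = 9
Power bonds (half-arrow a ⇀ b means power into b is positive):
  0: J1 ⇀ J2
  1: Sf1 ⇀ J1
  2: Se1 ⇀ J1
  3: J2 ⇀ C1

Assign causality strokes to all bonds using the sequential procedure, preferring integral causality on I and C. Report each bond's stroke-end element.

β1 →Sf1  (Sf1 fixes flow; stroke at Sf1)
β2 →J1  (Se1 fixes effort; stroke away)
β0 →J1  (common-f at J1 fixed by 1)
β3 →J2  (J2 needs exactly one e-in)

bond 0 stroke at J1
bond 1 stroke at Sf1
bond 2 stroke at J1
bond 3 stroke at J2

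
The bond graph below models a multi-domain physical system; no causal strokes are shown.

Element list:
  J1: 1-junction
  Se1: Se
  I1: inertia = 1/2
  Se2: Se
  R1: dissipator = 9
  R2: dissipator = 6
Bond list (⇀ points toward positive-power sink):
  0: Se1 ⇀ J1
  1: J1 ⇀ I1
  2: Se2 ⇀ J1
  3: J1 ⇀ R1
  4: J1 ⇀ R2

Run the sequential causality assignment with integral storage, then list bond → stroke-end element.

bond 0 →J1
bond 1 →I1
bond 2 →J1
bond 3 →J1
bond 4 →J1

b0 stroke at J1  (Se1 fixes effort; stroke away)
b2 stroke at J1  (Se2: effort source, stroke at far end)
b1 stroke at I1  (I1: I, integral causality)
b3 stroke at J1  (common-f at J1 fixed by 1)
b4 stroke at J1  (J1: bond 1 brought flow, rest push out)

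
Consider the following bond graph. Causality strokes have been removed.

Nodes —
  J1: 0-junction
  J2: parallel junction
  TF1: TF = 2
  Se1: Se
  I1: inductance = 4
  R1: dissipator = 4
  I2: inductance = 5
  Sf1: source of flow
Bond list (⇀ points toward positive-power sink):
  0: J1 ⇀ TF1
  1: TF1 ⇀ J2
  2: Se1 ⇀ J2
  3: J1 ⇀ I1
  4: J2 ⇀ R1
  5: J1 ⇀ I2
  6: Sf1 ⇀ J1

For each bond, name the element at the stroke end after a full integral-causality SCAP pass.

β0 stroke→J1
β1 stroke→TF1
β2 stroke→J2
β3 stroke→I1
β4 stroke→R1
β5 stroke→I2
β6 stroke→Sf1

β2 →J2  (source Se1 imposes e)
β6 →Sf1  (source Sf1 imposes f)
β1 →TF1  (0-jn J2 has e-setter on 2)
β4 →R1  (J2 effort already set via bond 2)
β0 →J1  (TF1: transformer flips bond 1)
β3 →I1  (common-e at J1 fixed by 0)
β5 →I2  (common-e at J1 fixed by 0)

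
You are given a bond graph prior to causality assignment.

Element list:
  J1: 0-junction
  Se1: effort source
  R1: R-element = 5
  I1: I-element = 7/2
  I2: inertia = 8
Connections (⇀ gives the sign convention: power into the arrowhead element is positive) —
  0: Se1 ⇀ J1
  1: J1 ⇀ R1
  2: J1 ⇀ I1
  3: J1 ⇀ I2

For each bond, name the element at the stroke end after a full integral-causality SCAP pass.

bond 0 stroke→J1  (source Se1 imposes e)
bond 1 stroke→R1  (0-jn J1 has e-setter on 0)
bond 2 stroke→I1  (common-e at J1 fixed by 0)
bond 3 stroke→I2  (0-jn J1 has e-setter on 0)

#0 |J1
#1 |R1
#2 |I1
#3 |I2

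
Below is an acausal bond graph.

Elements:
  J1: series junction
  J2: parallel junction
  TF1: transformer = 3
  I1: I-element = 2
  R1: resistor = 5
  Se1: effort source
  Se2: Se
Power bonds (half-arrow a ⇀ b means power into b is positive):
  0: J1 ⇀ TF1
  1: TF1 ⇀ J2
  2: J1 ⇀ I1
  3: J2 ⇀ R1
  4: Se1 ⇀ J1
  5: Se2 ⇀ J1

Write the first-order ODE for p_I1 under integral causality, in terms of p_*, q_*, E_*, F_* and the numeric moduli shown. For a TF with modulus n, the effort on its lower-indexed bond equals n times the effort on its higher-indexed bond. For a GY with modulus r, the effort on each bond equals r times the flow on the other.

b4 →J1  (Se1 (Se) sets effort on bond)
b5 →J1  (Se2 (Se) sets effort on bond)
b2 →I1  (prefer integral on I1)
b0 →J1  (common-f at J1 fixed by 2)
b1 →TF1  (through TF1, causality passes straight; one stroke at TF1)
b3 →J2  (only one effort-in slot at J2)

dp_I1/dt = E_Se1 + E_Se2 - 45*p_I1/2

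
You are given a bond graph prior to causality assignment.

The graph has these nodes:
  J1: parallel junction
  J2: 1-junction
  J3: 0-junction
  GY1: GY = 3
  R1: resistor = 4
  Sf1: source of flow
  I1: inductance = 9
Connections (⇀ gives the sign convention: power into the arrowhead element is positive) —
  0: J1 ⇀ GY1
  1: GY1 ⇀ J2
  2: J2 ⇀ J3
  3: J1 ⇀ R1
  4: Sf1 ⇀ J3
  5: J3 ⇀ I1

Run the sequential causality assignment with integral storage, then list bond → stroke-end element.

β4 |Sf1  (Sf1 (Sf) sets flow on bond)
β5 |I1  (I1: I, integral causality)
β2 |J3  (closing 0-jn rule on J3)
β1 |J2  (J2: bond 2 brought flow, rest push out)
β0 |J1  (through GY1, causality inverts; strokes same side of GY1)
β3 |R1  (J1 effort already set via bond 0)

β0 →J1
β1 →J2
β2 →J3
β3 →R1
β4 →Sf1
β5 →I1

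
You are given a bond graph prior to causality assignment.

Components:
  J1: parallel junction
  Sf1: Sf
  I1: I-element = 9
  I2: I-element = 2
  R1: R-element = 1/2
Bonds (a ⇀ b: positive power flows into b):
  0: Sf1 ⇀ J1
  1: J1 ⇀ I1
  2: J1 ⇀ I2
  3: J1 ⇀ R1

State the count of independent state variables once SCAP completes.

β0 →Sf1  (source Sf1 imposes f)
β1 →I1  (I1: I, integral causality)
β2 →I2  (I2 outputs flow p/I2)
β3 →J1  (J1: last free bond brings effort in)

2  (I1, I2 all integral)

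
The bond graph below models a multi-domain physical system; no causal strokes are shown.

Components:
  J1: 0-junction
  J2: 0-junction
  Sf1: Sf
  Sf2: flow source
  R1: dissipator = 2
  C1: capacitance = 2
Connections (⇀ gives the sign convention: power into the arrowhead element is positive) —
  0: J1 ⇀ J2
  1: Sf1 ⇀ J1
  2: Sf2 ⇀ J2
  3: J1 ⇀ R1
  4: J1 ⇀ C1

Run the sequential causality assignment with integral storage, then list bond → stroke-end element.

#1 stroke at Sf1  (Sf1 fixes flow; stroke at Sf1)
#2 stroke at Sf2  (Sf2: flow source, stroke at near end)
#0 stroke at J2  (only one effort-in slot at J2)
#4 stroke at J1  (prefer integral on C1)
#3 stroke at R1  (common-e at J1 fixed by 4)

β0 →J2
β1 →Sf1
β2 →Sf2
β3 →R1
β4 →J1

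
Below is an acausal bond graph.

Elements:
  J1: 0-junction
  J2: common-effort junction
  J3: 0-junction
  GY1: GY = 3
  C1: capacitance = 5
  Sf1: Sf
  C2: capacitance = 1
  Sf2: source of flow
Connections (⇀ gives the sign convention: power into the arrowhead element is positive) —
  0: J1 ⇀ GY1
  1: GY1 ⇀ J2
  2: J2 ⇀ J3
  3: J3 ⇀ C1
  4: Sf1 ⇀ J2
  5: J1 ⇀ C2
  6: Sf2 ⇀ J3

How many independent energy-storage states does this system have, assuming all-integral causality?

2  (C1, C2 all integral)

β4 stroke→Sf1  (Sf1: flow source, stroke at near end)
β6 stroke→Sf2  (source Sf2 imposes f)
β3 stroke→J3  (C1 outputs effort q/C1)
β2 stroke→J2  (J3: bond 3 brought effort, rest push out)
β1 stroke→GY1  (common-e at J2 fixed by 2)
β0 stroke→GY1  (GY GY1: same side as bond 1)
β5 stroke→J1  (only one effort-in slot at J1)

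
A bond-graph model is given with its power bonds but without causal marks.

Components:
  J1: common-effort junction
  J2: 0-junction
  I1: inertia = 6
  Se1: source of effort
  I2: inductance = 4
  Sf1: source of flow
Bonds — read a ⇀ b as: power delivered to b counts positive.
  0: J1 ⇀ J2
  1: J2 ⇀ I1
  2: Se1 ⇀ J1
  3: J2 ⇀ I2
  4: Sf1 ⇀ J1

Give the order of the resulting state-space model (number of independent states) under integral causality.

2  (I1, I2 all integral)

bond 2 |J1  (Se1: effort source, stroke at far end)
bond 4 |Sf1  (Sf1 (Sf) sets flow on bond)
bond 0 |J2  (J1: bond 2 brought effort, rest push out)
bond 1 |I1  (J2: bond 0 brought effort, rest push out)
bond 3 |I2  (0-jn J2 has e-setter on 0)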